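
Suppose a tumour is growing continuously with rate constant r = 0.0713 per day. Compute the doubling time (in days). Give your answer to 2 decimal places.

doubling time ≈ 9.72 days

doubling time = ln(2) / |r| = 0.69315 / 0.0713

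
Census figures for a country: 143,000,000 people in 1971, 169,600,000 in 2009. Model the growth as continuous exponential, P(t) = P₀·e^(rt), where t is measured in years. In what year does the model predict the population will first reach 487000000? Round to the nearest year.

year 2244

r = ln(169600000/143000000) / 38 = 0.1706/38 ≈ 0.004489 per year
t = ln(487000000/143000000) / r = 1.22542/0.004489 ≈ 272.96 years after 1971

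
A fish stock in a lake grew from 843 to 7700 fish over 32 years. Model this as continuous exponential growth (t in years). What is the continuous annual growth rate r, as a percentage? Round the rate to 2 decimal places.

7700 = 843 · e^(r·32)
e^(32r) = 7700/843 = 9.13405
r = ln(9.13405) / 32 = 2.21201 / 32

r ≈ 6.91% per year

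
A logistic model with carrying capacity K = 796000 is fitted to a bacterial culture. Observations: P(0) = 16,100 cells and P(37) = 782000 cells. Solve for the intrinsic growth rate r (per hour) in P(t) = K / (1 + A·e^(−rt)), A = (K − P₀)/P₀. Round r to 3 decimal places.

r ≈ 0.214 per hour

A = (796000 − 16100)/16100 = 48.44099
782000 = 796000/(1 + 48.44099·e^(−r·37)) → e^(−37r) = (1.0179 − 1)/48.44099 = 0.00037
r = −ln(0.00037)/37 = 7.90314/37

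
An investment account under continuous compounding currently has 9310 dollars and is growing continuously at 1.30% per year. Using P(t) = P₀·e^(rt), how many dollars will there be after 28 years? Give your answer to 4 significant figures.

P(28) = 9310 · e^(0.013·28) = 9310 · e^(0.364)
= 9310 · 1.43907 ≈ 13397.78

≈ 13,400 dollars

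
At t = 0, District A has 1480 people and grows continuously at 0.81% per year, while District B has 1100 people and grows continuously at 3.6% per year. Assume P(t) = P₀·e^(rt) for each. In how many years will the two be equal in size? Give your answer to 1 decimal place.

1480·e^(0.0081t) = 1100·e^(0.036t)
1480/1100 = e^((0.036 − 0.0081)t) → ln(1.34545) = 0.0279·t
t = 0.29673 / 0.0279

t ≈ 10.6 years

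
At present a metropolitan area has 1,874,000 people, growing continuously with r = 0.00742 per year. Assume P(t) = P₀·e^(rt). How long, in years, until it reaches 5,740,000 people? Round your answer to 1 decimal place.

5740000 = 1874000 · e^(0.00742·t)
t = ln(5740000/1874000) / 0.00742 = ln(3.06297) / 0.00742 = 1.11938 / 0.00742

t ≈ 150.9 years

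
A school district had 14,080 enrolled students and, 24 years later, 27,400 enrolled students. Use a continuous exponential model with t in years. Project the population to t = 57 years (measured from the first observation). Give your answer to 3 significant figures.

r = ln(27400/14080) / 24 ≈ 0.027741 per year
P(57) = 14080 · e^(0.027741·57) = 14080 · 4.86101 ≈ 68442.98

≈ 68,400 enrolled students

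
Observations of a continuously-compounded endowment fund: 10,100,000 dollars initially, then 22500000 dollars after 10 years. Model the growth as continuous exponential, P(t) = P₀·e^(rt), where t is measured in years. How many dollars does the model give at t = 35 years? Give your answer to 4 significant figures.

r = ln(22500000/10100000) / 10 ≈ 0.080098 per year
P(35) = 10100000 · e^(0.080098·35) = 10100000 · 16.50114 ≈ 166661535.56

≈ 166,700,000 dollars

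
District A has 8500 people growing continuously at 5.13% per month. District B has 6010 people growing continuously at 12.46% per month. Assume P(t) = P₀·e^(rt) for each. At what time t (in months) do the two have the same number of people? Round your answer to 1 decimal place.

t ≈ 4.7 months

8500·e^(0.0513t) = 6010·e^(0.1246t)
8500/6010 = e^((0.1246 − 0.0513)t) → ln(1.41431) = 0.0733·t
t = 0.34664 / 0.0733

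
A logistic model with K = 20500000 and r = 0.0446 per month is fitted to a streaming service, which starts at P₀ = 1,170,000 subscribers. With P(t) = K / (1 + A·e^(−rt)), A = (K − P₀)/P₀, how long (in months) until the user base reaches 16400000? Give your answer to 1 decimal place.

A = (20500000 − 1170000)/1170000 = 16.52137
16400000 = 20500000/(1 + 16.52137·e^(−0.0446t)) → 1 + 16.52137·e^(−0.0446t) = 1.25
e^(−0.0446t) = 0.015132 → t = ln(66.08547)/0.0446 = 4.19095/0.0446

t ≈ 94.0 months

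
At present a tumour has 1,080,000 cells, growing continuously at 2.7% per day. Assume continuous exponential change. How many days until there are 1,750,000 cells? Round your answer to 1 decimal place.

1750000 = 1080000 · e^(0.027·t)
t = ln(1750000/1080000) / 0.027 = ln(1.62037) / 0.027 = 0.48265 / 0.027

t ≈ 17.9 days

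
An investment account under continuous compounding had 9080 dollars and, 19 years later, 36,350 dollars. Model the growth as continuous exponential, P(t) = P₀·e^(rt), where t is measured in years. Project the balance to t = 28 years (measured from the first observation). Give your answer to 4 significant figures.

r = ln(36350/9080) / 19 ≈ 0.073006 per year
P(28) = 9080 · e^(0.073006·28) = 9080 · 7.7228 ≈ 70123.01

≈ 70,120 dollars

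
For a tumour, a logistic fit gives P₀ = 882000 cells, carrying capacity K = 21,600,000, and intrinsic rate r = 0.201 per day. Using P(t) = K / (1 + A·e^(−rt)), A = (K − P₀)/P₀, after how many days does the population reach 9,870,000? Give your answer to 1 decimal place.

t ≈ 14.8 days

A = (21600000 − 882000)/882000 = 23.4898
9870000 = 21600000/(1 + 23.4898·e^(−0.201t)) → 1 + 23.4898·e^(−0.201t) = 2.18845
e^(−0.201t) = 0.050594 → t = ln(19.76507)/0.201 = 2.98392/0.201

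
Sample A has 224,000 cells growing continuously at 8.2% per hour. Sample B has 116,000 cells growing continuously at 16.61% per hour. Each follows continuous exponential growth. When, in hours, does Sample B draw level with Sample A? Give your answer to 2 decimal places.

t ≈ 7.82 hours

224000·e^(0.082t) = 116000·e^(0.1661t)
224000/116000 = e^((0.1661 − 0.082)t) → ln(1.93103) = 0.0841·t
t = 0.65806 / 0.0841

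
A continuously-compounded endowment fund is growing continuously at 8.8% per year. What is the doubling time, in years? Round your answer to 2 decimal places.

doubling time ≈ 7.88 years

doubling time = ln(2) / |r| = 0.69315 / 0.088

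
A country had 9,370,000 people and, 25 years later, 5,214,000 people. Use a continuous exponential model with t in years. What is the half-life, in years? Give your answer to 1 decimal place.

r = ln(5214000/9370000) / 25 = ln(0.55646) / 25 ≈ -0.023447 per year
half-life = ln 2 / |r| = 0.69315 / 0.023447

half-life ≈ 29.6 years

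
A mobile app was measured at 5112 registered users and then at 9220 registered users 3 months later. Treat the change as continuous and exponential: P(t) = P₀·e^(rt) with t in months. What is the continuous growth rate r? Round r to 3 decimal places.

9220 = 5112 · e^(r·3)
e^(3r) = 9220/5112 = 1.8036
r = ln(1.8036) / 3 = 0.58978 / 3

r ≈ 0.197 per month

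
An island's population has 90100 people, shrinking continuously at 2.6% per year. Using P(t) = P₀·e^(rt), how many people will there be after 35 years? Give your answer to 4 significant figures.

≈ 36,270 people

P(35) = 90100 · e^(-0.026·35) = 90100 · e^(-0.91)
= 90100 · 0.40252 ≈ 36267.43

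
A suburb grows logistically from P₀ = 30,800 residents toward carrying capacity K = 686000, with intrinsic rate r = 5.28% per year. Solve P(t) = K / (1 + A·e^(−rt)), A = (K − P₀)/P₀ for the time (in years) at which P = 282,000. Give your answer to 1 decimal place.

A = (686000 − 30800)/30800 = 21.27273
282000 = 686000/(1 + 21.27273·e^(−0.0528t)) → 1 + 21.27273·e^(−0.0528t) = 2.43262
e^(−0.0528t) = 0.067346 → t = ln(14.84878)/0.0528 = 2.69792/0.0528

t ≈ 51.1 years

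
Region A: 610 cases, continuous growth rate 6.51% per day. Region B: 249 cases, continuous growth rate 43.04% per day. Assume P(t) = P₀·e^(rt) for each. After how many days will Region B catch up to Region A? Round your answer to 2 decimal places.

t ≈ 2.45 days

610·e^(0.0651t) = 249·e^(0.4304t)
610/249 = e^((0.4304 − 0.0651)t) → ln(2.4498) = 0.3653·t
t = 0.89601 / 0.3653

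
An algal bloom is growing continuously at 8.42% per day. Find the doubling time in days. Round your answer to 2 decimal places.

doubling time ≈ 8.23 days

doubling time = ln(2) / |r| = 0.69315 / 0.0842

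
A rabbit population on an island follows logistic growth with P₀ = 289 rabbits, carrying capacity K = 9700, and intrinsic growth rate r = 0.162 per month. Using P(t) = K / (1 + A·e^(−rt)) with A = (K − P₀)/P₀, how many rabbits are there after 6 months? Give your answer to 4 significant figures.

≈ 728.2 rabbits

A = (9700 − 289)/289 = 32.56401
P(6) = 9700 / (1 + 32.56401·e^(−0.162·6)) = 9700 / (1 + 32.56401·0.378326)
= 9700 / 13.3198 ≈ 728.24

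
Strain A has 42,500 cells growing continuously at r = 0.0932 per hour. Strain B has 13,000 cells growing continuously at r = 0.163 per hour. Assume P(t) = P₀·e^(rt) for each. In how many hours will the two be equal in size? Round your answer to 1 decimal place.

t ≈ 17.0 hours

42500·e^(0.0932t) = 13000·e^(0.163t)
42500/13000 = e^((0.163 − 0.0932)t) → ln(3.26923) = 0.0698·t
t = 1.18455 / 0.0698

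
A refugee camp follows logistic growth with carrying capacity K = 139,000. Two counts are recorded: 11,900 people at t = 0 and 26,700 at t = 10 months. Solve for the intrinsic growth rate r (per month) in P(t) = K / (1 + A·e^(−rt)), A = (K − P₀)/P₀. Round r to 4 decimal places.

A = (139000 − 11900)/11900 = 10.68067
26700 = 139000/(1 + 10.68067·e^(−r·10)) → e^(−10r) = (5.20599 − 1)/10.68067 = 0.393795
r = −ln(0.393795)/10 = 0.93193/10

r ≈ 0.0932 per month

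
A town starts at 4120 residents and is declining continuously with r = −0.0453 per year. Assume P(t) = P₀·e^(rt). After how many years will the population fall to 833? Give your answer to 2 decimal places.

t ≈ 35.29 years

833 = 4120 · e^(-0.0453·t)
t = ln(833/4120) / -0.0453 = ln(0.20218) / -0.0453 = -1.59857 / -0.0453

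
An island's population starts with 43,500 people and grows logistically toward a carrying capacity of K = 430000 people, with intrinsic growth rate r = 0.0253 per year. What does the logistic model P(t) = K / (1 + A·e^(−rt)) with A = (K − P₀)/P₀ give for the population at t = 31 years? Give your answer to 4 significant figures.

A = (430000 − 43500)/43500 = 8.88506
P(31) = 430000 / (1 + 8.88506·e^(−0.0253·31)) = 430000 / (1 + 8.88506·0.456439)
= 430000 / 5.05549 ≈ 85056.09

≈ 85,060 people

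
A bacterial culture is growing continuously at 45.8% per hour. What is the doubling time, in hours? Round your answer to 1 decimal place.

doubling time = ln(2) / |r| = 0.69315 / 0.458

doubling time ≈ 1.5 hours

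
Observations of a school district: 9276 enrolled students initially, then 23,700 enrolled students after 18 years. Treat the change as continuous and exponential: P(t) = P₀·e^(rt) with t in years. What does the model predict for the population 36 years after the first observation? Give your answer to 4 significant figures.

≈ 60,550 enrolled students

r = ln(23700/9276) / 18 ≈ 0.052114 per year
P(36) = 9276 · e^(0.052114·36) = 9276 · 6.52793 ≈ 60553.04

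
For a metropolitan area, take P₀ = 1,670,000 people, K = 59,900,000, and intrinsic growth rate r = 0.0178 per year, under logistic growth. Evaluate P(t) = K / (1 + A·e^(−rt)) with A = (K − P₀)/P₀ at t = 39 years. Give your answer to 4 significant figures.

A = (59900000 − 1670000)/1670000 = 34.86826
P(39) = 59900000 / (1 + 34.86826·e^(−0.0178·39)) = 59900000 / (1 + 34.86826·0.499474)
= 59900000 / 18.41579 ≈ 3252644.15

≈ 3,253,000 people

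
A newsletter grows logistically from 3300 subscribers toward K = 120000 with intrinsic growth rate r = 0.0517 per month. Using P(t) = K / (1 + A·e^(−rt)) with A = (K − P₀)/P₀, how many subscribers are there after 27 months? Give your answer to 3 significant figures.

A = (120000 − 3300)/3300 = 35.36364
P(27) = 120000 / (1 + 35.36364·e^(−0.0517·27)) = 120000 / (1 + 35.36364·0.24761)
= 120000 / 9.75639 ≈ 12299.63

≈ 12,300 subscribers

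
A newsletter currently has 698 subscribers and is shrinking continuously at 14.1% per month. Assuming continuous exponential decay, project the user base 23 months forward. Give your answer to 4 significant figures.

P(23) = 698 · e^(-0.141·23) = 698 · e^(-3.243)
= 698 · 0.03905 ≈ 27.25

≈ 27.25 subscribers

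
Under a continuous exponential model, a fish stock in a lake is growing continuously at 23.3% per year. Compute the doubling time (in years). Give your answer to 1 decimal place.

doubling time ≈ 3.0 years

doubling time = ln(2) / |r| = 0.69315 / 0.233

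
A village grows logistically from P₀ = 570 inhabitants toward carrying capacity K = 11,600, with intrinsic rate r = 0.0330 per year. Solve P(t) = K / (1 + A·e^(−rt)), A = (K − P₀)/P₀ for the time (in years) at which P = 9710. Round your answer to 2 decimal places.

t ≈ 139.37 years

A = (11600 − 570)/570 = 19.35088
9710 = 11600/(1 + 19.35088·e^(−0.033t)) → 1 + 19.35088·e^(−0.033t) = 1.19464
e^(−0.033t) = 0.010059 → t = ln(99.41641)/0.033 = 4.59932/0.033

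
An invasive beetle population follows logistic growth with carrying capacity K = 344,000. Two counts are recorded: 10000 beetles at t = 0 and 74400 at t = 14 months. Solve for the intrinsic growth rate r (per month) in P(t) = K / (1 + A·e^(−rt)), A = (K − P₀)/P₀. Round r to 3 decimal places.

r ≈ 0.159 per month

A = (344000 − 10000)/10000 = 33.4
74400 = 344000/(1 + 33.4·e^(−r·14)) → e^(−14r) = (4.62366 − 1)/33.4 = 0.108493
r = −ln(0.108493)/14 = 2.22107/14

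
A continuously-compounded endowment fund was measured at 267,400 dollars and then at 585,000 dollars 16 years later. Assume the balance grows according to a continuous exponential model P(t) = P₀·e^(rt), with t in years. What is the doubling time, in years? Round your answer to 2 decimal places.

r = ln(585000/267400) / 16 = ln(2.18773) / 16 ≈ 0.048929 per year
doubling time = ln 2 / |r| = 0.69315 / 0.048929

doubling time ≈ 14.17 years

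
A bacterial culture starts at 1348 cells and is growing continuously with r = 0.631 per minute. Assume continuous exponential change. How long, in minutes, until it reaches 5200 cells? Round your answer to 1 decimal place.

5200 = 1348 · e^(0.631·t)
t = ln(5200/1348) / 0.631 = ln(3.85757) / 0.631 = 1.35004 / 0.631

t ≈ 2.1 minutes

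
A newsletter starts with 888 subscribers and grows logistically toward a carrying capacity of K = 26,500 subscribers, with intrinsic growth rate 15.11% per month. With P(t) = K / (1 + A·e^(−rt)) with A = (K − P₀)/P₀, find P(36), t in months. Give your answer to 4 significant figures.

A = (26500 − 888)/888 = 28.84234
P(36) = 26500 / (1 + 28.84234·e^(−0.1511·36)) = 26500 / (1 + 28.84234·0.004341)
= 26500 / 1.12521 ≈ 23551.14

≈ 23,550 subscribers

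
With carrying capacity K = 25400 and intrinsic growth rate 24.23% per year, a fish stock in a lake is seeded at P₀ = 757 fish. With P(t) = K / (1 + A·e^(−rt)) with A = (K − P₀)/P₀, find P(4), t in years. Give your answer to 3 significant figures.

≈ 1,900 fish

A = (25400 − 757)/757 = 32.5535
P(4) = 25400 / (1 + 32.5535·e^(−0.2423·4)) = 25400 / (1 + 32.5535·0.379386)
= 25400 / 13.35036 ≈ 1902.57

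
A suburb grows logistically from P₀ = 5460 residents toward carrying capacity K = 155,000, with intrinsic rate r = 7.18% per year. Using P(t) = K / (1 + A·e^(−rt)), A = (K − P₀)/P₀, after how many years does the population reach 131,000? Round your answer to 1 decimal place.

t ≈ 69.7 years

A = (155000 − 5460)/5460 = 27.38828
131000 = 155000/(1 + 27.38828·e^(−0.0718t)) → 1 + 27.38828·e^(−0.0718t) = 1.18321
e^(−0.0718t) = 0.006689 → t = ln(149.49435)/0.0718 = 5.00726/0.0718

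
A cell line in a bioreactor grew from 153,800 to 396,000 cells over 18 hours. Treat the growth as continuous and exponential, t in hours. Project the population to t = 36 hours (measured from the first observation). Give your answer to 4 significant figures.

r = ln(396000/153800) / 18 ≈ 0.052542 per hour
P(36) = 153800 · e^(0.052542·36) = 153800 · 6.62945 ≈ 1019609.88

≈ 1,020,000 cells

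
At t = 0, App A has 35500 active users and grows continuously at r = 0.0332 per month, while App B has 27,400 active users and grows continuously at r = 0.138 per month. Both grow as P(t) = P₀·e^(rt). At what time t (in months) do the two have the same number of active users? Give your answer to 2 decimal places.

t ≈ 2.47 months

35500·e^(0.0332t) = 27400·e^(0.138t)
35500/27400 = e^((0.138 − 0.0332)t) → ln(1.29562) = 0.1048·t
t = 0.25899 / 0.1048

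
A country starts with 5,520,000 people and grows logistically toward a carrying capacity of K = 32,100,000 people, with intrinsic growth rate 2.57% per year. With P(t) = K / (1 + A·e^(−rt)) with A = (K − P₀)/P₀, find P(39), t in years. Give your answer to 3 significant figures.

≈ 11,600,000 people

A = (32100000 − 5520000)/5520000 = 4.81522
P(39) = 32100000 / (1 + 4.81522·e^(−0.0257·39)) = 32100000 / (1 + 4.81522·0.367034)
= 32100000 / 2.76735 ≈ 11599545.11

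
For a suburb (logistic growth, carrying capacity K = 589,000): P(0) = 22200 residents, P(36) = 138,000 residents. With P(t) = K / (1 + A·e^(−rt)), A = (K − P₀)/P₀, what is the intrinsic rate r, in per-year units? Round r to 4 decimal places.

A = (589000 − 22200)/22200 = 25.53153
138000 = 589000/(1 + 25.53153·e^(−r·36)) → e^(−36r) = (4.26812 − 1)/25.53153 = 0.128003
r = −ln(0.128003)/36 = 2.0557/36

r ≈ 0.0571 per year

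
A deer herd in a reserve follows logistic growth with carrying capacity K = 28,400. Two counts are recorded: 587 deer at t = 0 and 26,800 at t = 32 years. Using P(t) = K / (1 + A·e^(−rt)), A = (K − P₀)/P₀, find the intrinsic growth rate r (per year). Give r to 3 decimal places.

r ≈ 0.209 per year

A = (28400 − 587)/587 = 47.3816
26800 = 28400/(1 + 47.3816·e^(−r·32)) → e^(−32r) = (1.0597 − 1)/47.3816 = 0.00126
r = −ln(0.00126)/32 = 6.67663/32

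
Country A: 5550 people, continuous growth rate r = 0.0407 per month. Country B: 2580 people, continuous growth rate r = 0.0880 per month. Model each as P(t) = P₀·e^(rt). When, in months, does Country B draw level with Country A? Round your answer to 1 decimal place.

t ≈ 16.2 months

5550·e^(0.0407t) = 2580·e^(0.088t)
5550/2580 = e^((0.088 − 0.0407)t) → ln(2.15116) = 0.0473·t
t = 0.76601 / 0.0473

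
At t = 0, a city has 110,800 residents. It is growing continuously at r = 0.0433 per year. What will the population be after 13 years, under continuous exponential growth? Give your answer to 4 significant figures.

P(13) = 110800 · e^(0.0433·13) = 110800 · e^(0.5629)
= 110800 · 1.75576 ≈ 194537.86

≈ 194,500 residents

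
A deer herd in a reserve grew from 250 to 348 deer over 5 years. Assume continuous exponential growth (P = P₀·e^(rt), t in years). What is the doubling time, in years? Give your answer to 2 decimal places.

r = ln(348/250) / 5 = ln(1.392) / 5 ≈ 0.066148 per year
doubling time = ln 2 / |r| = 0.69315 / 0.066148

doubling time ≈ 10.48 years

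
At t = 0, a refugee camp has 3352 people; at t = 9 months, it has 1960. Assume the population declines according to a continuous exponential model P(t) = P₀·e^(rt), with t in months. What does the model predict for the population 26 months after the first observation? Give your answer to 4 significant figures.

≈ 711.3 people

r = ln(1960/3352) / 9 ≈ -0.059624 per month
P(26) = 3352 · e^(-0.059624·26) = 3352 · 0.2122 ≈ 711.3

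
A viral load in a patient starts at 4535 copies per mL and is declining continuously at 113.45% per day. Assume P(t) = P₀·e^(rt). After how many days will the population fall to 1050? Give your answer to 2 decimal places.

1050 = 4535 · e^(-1.1345·t)
t = ln(1050/4535) / -1.1345 = ln(0.23153) / -1.1345 = -1.46303 / -1.1345

t ≈ 1.29 days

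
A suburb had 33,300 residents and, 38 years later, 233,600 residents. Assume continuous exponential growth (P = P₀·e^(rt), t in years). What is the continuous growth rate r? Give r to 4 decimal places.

r ≈ 0.0513 per year

233600 = 33300 · e^(r·38)
e^(38r) = 233600/33300 = 7.01502
r = ln(7.01502) / 38 = 1.94805 / 38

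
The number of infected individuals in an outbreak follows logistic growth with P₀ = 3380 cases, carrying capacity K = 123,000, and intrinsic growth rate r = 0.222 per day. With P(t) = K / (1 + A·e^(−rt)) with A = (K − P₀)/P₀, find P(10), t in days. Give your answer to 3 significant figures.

A = (123000 − 3380)/3380 = 35.39053
P(10) = 123000 / (1 + 35.39053·e^(−0.222·10)) = 123000 / (1 + 35.39053·0.108609)
= 123000 / 4.84373 ≈ 25393.63

≈ 25,400 cases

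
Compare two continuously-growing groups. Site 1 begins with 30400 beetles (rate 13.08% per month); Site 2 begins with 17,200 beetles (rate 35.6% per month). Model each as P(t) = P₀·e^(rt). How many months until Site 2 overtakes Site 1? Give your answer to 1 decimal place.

t ≈ 2.5 months

30400·e^(0.1308t) = 17200·e^(0.356t)
30400/17200 = e^((0.356 − 0.1308)t) → ln(1.76744) = 0.2252·t
t = 0.56953 / 0.2252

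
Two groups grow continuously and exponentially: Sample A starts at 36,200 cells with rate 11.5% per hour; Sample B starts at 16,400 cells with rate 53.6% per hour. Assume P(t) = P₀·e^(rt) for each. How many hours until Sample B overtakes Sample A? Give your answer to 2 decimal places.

t ≈ 1.88 hours

36200·e^(0.115t) = 16400·e^(0.536t)
36200/16400 = e^((0.536 − 0.115)t) → ln(2.20732) = 0.421·t
t = 0.79178 / 0.421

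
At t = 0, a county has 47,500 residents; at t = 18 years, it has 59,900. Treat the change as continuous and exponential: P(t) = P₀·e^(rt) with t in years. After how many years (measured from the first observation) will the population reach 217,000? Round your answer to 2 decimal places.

t ≈ 117.89 years

r = ln(59900/47500) / 18 ≈ 0.012886 per year
t = ln(217000/47500) / r = 1.51917 / 0.012886 ≈ 117.893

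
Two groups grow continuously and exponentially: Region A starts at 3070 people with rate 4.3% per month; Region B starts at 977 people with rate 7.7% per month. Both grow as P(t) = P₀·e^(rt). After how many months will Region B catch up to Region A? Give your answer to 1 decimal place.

3070·e^(0.043t) = 977·e^(0.077t)
3070/977 = e^((0.077 − 0.043)t) → ln(3.14227) = 0.034·t
t = 1.14495 / 0.034

t ≈ 33.7 months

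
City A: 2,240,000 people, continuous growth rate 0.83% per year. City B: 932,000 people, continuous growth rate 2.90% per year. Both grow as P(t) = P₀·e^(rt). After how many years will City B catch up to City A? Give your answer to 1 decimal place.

t ≈ 42.4 years

2240000·e^(0.0083t) = 932000·e^(0.029t)
2240000/932000 = e^((0.029 − 0.0083)t) → ln(2.40343) = 0.0207·t
t = 0.8769 / 0.0207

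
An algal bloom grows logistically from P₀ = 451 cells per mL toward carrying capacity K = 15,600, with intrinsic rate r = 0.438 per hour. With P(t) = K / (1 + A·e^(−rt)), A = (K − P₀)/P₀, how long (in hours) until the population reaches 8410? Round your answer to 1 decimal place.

t ≈ 8.4 hours

A = (15600 − 451)/451 = 33.5898
8410 = 15600/(1 + 33.5898·e^(−0.438t)) → 1 + 33.5898·e^(−0.438t) = 1.85493
e^(−0.438t) = 0.025452 → t = ln(39.28932)/0.438 = 3.67095/0.438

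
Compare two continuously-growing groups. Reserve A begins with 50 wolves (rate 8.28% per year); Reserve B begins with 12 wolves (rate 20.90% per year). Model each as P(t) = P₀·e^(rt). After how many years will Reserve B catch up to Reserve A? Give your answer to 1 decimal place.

t ≈ 11.3 years

50·e^(0.0828t) = 12·e^(0.209t)
50/12 = e^((0.209 − 0.0828)t) → ln(4.16667) = 0.1262·t
t = 1.42712 / 0.1262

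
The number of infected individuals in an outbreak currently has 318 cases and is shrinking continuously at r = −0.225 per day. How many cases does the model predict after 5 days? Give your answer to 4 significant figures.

≈ 103.2 cases

P(5) = 318 · e^(-0.225·5) = 318 · e^(-1.125)
= 318 · 0.32465 ≈ 103.24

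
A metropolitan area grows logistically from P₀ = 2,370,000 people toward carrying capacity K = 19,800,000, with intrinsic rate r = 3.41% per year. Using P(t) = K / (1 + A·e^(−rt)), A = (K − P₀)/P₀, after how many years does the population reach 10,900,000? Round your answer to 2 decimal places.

t ≈ 64.46 years

A = (19800000 − 2370000)/2370000 = 7.35443
10900000 = 19800000/(1 + 7.35443·e^(−0.0341t)) → 1 + 7.35443·e^(−0.0341t) = 1.81651
e^(−0.0341t) = 0.111023 → t = ln(9.00711)/0.0341 = 2.19801/0.0341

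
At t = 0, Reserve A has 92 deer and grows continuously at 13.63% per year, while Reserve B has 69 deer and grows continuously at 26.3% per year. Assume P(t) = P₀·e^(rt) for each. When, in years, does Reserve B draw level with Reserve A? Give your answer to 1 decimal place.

t ≈ 2.3 years

92·e^(0.1363t) = 69·e^(0.263t)
92/69 = e^((0.263 − 0.1363)t) → ln(1.33333) = 0.1267·t
t = 0.28768 / 0.1267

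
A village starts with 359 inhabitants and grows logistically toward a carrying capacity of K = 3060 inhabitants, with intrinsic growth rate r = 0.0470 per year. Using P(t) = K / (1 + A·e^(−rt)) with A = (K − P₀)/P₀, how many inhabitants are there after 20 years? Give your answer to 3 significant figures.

≈ 777 inhabitants

A = (3060 − 359)/359 = 7.52368
P(20) = 3060 / (1 + 7.52368·e^(−0.047·20)) = 3060 / (1 + 7.52368·0.390628)
= 3060 / 3.93896 ≈ 776.86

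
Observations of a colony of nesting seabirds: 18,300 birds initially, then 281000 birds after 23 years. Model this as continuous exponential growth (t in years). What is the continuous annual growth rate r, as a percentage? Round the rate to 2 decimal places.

281000 = 18300 · e^(r·23)
e^(23r) = 281000/18300 = 15.35519
r = ln(15.35519) / 23 = 2.73145 / 23

r ≈ 11.88% per year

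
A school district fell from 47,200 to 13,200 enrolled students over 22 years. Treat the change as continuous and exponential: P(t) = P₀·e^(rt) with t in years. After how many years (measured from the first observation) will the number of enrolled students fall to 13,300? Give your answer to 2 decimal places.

t ≈ 21.87 years

r = ln(13200/47200) / 22 ≈ -0.057917 per year
t = ln(13300/47200) / r = -1.26663 / -0.057917 ≈ 21.87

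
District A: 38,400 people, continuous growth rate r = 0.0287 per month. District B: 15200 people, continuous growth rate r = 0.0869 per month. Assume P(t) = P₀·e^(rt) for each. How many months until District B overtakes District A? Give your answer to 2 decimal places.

t ≈ 15.92 months

38400·e^(0.0287t) = 15200·e^(0.0869t)
38400/15200 = e^((0.0869 − 0.0287)t) → ln(2.52632) = 0.0582·t
t = 0.92676 / 0.0582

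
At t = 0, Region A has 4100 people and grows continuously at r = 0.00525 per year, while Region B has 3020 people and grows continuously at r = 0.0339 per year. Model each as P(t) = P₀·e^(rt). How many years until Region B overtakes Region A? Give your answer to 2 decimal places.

t ≈ 10.67 years

4100·e^(0.00525t) = 3020·e^(0.0339t)
4100/3020 = e^((0.0339 − 0.00525)t) → ln(1.35762) = 0.02865·t
t = 0.30573 / 0.02865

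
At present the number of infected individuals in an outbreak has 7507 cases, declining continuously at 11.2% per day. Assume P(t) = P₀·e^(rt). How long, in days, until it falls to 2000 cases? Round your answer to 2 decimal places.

2000 = 7507 · e^(-0.112·t)
t = ln(2000/7507) / -0.112 = ln(0.26642) / -0.112 = -1.32269 / -0.112

t ≈ 11.81 days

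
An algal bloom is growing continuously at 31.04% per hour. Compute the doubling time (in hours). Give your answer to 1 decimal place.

doubling time ≈ 2.2 hours

doubling time = ln(2) / |r| = 0.69315 / 0.3104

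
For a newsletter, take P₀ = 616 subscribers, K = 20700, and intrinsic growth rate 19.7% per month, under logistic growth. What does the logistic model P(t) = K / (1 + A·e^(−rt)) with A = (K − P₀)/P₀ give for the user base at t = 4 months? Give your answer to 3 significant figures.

A = (20700 − 616)/616 = 32.6039
P(4) = 20700 / (1 + 32.6039·e^(−0.197·4)) = 20700 / (1 + 32.6039·0.454753)
= 20700 / 15.82673 ≈ 1307.91

≈ 1,310 subscribers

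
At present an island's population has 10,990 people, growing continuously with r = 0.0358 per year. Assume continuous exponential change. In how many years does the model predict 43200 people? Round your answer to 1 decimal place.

43200 = 10990 · e^(0.0358·t)
t = ln(43200/10990) / 0.0358 = ln(3.93085) / 0.0358 = 1.36885 / 0.0358

t ≈ 38.2 years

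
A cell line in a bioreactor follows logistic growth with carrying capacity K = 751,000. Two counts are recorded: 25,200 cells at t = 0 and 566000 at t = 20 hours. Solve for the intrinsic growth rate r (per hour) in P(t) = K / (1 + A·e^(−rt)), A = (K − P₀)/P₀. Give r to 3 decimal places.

A = (751000 − 25200)/25200 = 28.80159
566000 = 751000/(1 + 28.80159·e^(−r·20)) → e^(−20r) = (1.32686 − 1)/28.80159 = 0.011349
r = −ln(0.011349)/20 = 4.47867/20

r ≈ 0.224 per hour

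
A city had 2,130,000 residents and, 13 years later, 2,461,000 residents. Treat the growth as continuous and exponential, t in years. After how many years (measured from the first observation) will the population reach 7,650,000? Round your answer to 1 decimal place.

t ≈ 115.1 years

r = ln(2461000/2130000) / 13 ≈ 0.011111 per year
t = ln(7650000/2130000) / r = 1.27858 / 0.011111 ≈ 115.071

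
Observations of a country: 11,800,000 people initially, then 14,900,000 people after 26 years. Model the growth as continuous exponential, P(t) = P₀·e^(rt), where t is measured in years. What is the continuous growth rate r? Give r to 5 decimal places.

14900000 = 11800000 · e^(r·26)
e^(26r) = 14900000/11800000 = 1.26271
r = ln(1.26271) / 26 = 0.23326 / 26

r ≈ 0.00897 per year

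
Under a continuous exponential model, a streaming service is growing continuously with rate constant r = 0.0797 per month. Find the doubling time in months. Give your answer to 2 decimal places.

doubling time = ln(2) / |r| = 0.69315 / 0.0797

doubling time ≈ 8.70 months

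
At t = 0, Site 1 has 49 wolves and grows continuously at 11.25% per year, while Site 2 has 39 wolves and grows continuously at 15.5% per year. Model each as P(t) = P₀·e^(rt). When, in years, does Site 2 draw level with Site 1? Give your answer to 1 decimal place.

49·e^(0.1125t) = 39·e^(0.155t)
49/39 = e^((0.155 − 0.1125)t) → ln(1.25641) = 0.0425·t
t = 0.22826 / 0.0425

t ≈ 5.4 years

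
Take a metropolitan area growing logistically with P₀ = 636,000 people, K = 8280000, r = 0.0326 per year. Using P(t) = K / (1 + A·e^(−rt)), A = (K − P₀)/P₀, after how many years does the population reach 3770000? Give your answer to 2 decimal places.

t ≈ 70.77 years

A = (8280000 − 636000)/636000 = 12.01887
3770000 = 8280000/(1 + 12.01887·e^(−0.0326t)) → 1 + 12.01887·e^(−0.0326t) = 2.19629
e^(−0.0326t) = 0.099534 → t = ln(10.04681)/0.0326 = 2.30726/0.0326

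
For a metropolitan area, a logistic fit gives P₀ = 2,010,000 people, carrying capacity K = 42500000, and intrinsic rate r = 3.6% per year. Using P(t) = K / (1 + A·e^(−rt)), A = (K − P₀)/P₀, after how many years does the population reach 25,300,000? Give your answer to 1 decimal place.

A = (42500000 − 2010000)/2010000 = 20.14428
25300000 = 42500000/(1 + 20.14428·e^(−0.036t)) → 1 + 20.14428·e^(−0.036t) = 1.67984
e^(−0.036t) = 0.033749 → t = ln(29.63083)/0.036 = 3.38882/0.036

t ≈ 94.1 years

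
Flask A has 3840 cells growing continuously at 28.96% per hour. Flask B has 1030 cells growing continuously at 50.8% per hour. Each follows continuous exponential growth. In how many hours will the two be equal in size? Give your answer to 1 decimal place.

t ≈ 6.0 hours

3840·e^(0.2896t) = 1030·e^(0.508t)
3840/1030 = e^((0.508 − 0.2896)t) → ln(3.72816) = 0.2184·t
t = 1.31591 / 0.2184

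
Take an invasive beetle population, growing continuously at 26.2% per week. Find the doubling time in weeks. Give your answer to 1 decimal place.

doubling time ≈ 2.6 weeks

doubling time = ln(2) / |r| = 0.69315 / 0.262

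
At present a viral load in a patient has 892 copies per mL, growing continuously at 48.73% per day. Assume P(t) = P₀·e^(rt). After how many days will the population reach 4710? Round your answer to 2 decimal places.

4710 = 892 · e^(0.4873·t)
t = ln(4710/892) / 0.4873 = ln(5.28027) / 0.4873 = 1.66398 / 0.4873

t ≈ 3.41 days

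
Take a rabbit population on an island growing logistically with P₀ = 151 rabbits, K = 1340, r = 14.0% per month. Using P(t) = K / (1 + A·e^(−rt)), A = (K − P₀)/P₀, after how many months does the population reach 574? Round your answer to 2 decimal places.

A = (1340 − 151)/151 = 7.87417
574 = 1340/(1 + 7.87417·e^(−0.14t)) → 1 + 7.87417·e^(−0.14t) = 2.33449
e^(−0.14t) = 0.169477 → t = ln(5.90049)/0.14 = 1.77504/0.14

t ≈ 12.68 months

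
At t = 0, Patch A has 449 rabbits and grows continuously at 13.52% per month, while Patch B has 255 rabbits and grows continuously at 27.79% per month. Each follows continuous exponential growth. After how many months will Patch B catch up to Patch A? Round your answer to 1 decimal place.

449·e^(0.1352t) = 255·e^(0.2779t)
449/255 = e^((0.2779 − 0.1352)t) → ln(1.76078) = 0.1427·t
t = 0.56576 / 0.1427

t ≈ 4.0 months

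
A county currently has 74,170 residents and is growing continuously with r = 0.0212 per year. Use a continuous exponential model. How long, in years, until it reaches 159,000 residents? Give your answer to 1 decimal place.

159000 = 74170 · e^(0.0212·t)
t = ln(159000/74170) / 0.0212 = ln(2.14372) / 0.0212 = 0.76254 / 0.0212

t ≈ 36.0 years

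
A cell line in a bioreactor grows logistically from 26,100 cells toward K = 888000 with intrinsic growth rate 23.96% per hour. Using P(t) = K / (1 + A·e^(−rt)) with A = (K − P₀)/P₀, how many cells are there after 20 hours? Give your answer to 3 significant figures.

A = (888000 − 26100)/26100 = 33.02299
P(20) = 888000 / (1 + 33.02299·e^(−0.2396·20)) = 888000 / (1 + 33.02299·0.008296)
= 888000 / 1.27395 ≈ 697042.58

≈ 697,000 cells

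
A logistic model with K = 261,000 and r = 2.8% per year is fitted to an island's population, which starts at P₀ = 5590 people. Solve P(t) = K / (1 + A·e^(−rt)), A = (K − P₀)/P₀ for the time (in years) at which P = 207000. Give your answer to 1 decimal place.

A = (261000 − 5590)/5590 = 45.69052
207000 = 261000/(1 + 45.69052·e^(−0.028t)) → 1 + 45.69052·e^(−0.028t) = 1.26087
e^(−0.028t) = 0.005709 → t = ln(175.14699)/0.028 = 5.16563/0.028

t ≈ 184.5 years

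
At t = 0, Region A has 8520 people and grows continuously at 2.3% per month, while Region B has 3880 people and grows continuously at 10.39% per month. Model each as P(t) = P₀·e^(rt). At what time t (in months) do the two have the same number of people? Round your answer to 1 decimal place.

8520·e^(0.023t) = 3880·e^(0.1039t)
8520/3880 = e^((0.1039 − 0.023)t) → ln(2.19588) = 0.0809·t
t = 0.78658 / 0.0809

t ≈ 9.7 months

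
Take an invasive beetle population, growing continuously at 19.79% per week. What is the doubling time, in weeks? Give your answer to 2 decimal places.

doubling time ≈ 3.50 weeks

doubling time = ln(2) / |r| = 0.69315 / 0.1979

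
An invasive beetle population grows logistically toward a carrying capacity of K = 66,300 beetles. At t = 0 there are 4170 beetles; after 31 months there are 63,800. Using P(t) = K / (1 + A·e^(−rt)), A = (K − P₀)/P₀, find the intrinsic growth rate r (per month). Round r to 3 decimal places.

A = (66300 − 4170)/4170 = 14.89928
63800 = 66300/(1 + 14.89928·e^(−r·31)) → e^(−31r) = (1.03918 − 1)/14.89928 = 0.00263
r = −ln(0.00263)/31 = 5.94078/31

r ≈ 0.192 per month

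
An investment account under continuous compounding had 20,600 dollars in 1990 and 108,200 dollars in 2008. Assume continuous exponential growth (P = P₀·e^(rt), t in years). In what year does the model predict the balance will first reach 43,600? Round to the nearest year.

year 1998

r = ln(108200/20600) / 18 = 1.65869/18 ≈ 0.092149 per year
t = ln(43600/20600) / r = 0.74977/0.092149 ≈ 8.14 years after 1990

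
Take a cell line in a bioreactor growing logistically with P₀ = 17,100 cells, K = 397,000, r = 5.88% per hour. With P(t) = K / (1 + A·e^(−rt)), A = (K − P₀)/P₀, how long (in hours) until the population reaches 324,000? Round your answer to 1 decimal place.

A = (397000 − 17100)/17100 = 22.21637
324000 = 397000/(1 + 22.21637·e^(−0.0588t)) → 1 + 22.21637·e^(−0.0588t) = 1.22531
e^(−0.0588t) = 0.010142 → t = ln(98.60418)/0.0588 = 4.59111/0.0588

t ≈ 78.1 hours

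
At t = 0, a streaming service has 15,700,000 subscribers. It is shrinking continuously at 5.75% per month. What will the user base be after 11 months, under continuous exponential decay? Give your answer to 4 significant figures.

P(11) = 15700000 · e^(-0.0575·11) = 15700000 · e^(-0.6325)
= 15700000 · 0.53126 ≈ 8340813.16

≈ 8,341,000 subscribers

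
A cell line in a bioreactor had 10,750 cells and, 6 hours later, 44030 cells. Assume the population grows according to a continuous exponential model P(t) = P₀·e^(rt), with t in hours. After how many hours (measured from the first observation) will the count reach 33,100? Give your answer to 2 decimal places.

r = ln(44030/10750) / 6 ≈ 0.234994 per hour
t = ln(33100/10750) / r = 1.12463 / 0.234994 ≈ 4.786

t ≈ 4.79 hours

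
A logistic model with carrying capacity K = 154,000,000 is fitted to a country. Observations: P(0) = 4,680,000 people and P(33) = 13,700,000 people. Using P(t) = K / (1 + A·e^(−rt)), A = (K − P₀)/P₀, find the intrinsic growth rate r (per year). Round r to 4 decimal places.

r ≈ 0.0344 per year

A = (154000000 − 4680000)/4680000 = 31.90598
13700000 = 154000000/(1 + 31.90598·e^(−r·33)) → e^(−33r) = (11.24088 − 1)/31.90598 = 0.32097
r = −ln(0.32097)/33 = 1.13641/33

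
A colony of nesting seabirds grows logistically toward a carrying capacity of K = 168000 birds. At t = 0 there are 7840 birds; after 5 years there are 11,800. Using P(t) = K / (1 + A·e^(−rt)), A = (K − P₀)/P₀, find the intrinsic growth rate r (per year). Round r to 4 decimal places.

r ≈ 0.0868 per year

A = (168000 − 7840)/7840 = 20.42857
11800 = 168000/(1 + 20.42857·e^(−r·5)) → e^(−5r) = (14.23729 − 1)/20.42857 = 0.647979
r = −ln(0.647979)/5 = 0.4339/5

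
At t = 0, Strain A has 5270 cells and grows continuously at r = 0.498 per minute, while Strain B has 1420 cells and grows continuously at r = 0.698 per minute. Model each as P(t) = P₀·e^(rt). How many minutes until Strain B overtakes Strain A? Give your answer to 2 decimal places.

t ≈ 6.56 minutes

5270·e^(0.498t) = 1420·e^(0.698t)
5270/1420 = e^((0.698 − 0.498)t) → ln(3.71127) = 0.2·t
t = 1.31137 / 0.2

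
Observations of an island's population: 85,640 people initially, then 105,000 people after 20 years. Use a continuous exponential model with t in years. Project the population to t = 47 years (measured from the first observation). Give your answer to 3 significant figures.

≈ 138,000 people

r = ln(105000/85640) / 20 ≈ 0.01019 per year
P(47) = 85640 · e^(0.01019·47) = 85640 · 1.61438 ≈ 138255.16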